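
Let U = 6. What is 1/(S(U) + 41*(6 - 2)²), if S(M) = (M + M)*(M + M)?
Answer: 1/800 ≈ 0.0012500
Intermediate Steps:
S(M) = 4*M² (S(M) = (2*M)*(2*M) = 4*M²)
1/(S(U) + 41*(6 - 2)²) = 1/(4*6² + 41*(6 - 2)²) = 1/(4*36 + 41*4²) = 1/(144 + 41*16) = 1/(144 + 656) = 1/800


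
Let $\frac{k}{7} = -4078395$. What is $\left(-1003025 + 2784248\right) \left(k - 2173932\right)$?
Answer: $-54723974518431$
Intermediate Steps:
$k = -28548765$ ($k = 7 \left(-4078395\right) = -28548765$)
$\left(-1003025 + 2784248\right) \left(k - 2173932\right) = \left(-1003025 + 2784248\right) \left(-28548765 - 2173932\right) = 1781223 \left(-30722697\right) = -54723974518431$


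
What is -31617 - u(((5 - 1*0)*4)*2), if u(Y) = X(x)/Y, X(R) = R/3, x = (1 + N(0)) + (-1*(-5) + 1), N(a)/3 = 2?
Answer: -3794053/120 ≈ -31617.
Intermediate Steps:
N(a) = 6 (N(a) = 3*2 = 6)
x = 13 (x = (1 + 6) + (-1*(-5) + 1) = 7 + (5 + 1) = 7 + 6 = 13)
X(R) = R/3 (X(R) = R*(⅓) = R/3)
u(Y) = 13/(3*Y) (u(Y) = ((⅓)*13)/Y = 13/(3*Y))
-31617 - u(((5 - 1*0)*4)*2) = -31617 - 13/(3*(((5 - 1*0)*4)*2)) = -31617 - 13/(3*(((5 + 0)*4)*2)) = -31617 - 13/(3*((5*4)*2)) = -31617 - 13/(3*(20*2)) = -31617 - 13/(3*40) = -31617 - 1*13/120 = -31617 - 13/120 = -3794053/120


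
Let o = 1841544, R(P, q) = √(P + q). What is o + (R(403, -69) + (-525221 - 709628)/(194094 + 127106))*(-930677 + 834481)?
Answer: 16142987891/7300 - 96196*√334 ≈ 4.5332e+5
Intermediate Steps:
o + (R(403, -69) + (-525221 - 709628)/(194094 + 127106))*(-930677 + 834481) = 1841544 + (√(403 - 69) + (-525221 - 709628)/(194094 + 127106))*(-930677 + 834481) = 1841544 + (√334 - 1234849/321200)*(-96196) = 1841544 + (√334 - 1234849*1/321200)*(-96196) = 1841544 + (√334 - 112259/29200)*(-96196) = 1841544 + (-112259/29200 + √334)*(-96196) = 1841544 + (2699716691/7300 - 96196*√334) = 16142987891/7300 - 96196*√334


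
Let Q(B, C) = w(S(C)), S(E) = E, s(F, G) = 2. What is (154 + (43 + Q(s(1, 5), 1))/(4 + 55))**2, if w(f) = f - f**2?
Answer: 83338641/3481 ≈ 23941.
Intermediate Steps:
Q(B, C) = C*(1 - C)
(154 + (43 + Q(s(1, 5), 1))/(4 + 55))**2 = (154 + (43 + 1*(1 - 1*1))/(4 + 55))**2 = (154 + (43 + 1*(1 - 1))/59)**2 = (154 + (43 + 1*0)*(1/59))**2 = (154 + (43 + 0)*(1/59))**2 = (154 + 43*(1/59))**2 = (154 + 43/59)**2 = (9129/59)**2 = 83338641/3481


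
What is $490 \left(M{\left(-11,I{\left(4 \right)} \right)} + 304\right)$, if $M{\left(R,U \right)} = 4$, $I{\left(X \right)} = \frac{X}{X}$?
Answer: $150920$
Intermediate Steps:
$I{\left(X \right)} = 1$
$490 \left(M{\left(-11,I{\left(4 \right)} \right)} + 304\right) = 490 \left(4 + 304\right) = 490 \cdot 308 = 150920$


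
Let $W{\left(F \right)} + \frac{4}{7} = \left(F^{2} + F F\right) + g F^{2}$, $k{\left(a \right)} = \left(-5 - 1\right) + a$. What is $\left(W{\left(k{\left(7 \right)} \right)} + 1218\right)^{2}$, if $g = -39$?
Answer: $\frac{68277169}{49} \approx 1.3934 \cdot 10^{6}$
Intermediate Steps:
$k{\left(a \right)} = -6 + a$
$W{\left(F \right)} = - \frac{4}{7} - 37 F^{2}$ ($W{\left(F \right)} = - \frac{4}{7} - \left(38 F^{2} - F F\right) = - \frac{4}{7} + \left(\left(F^{2} + F^{2}\right) - 39 F^{2}\right) = - \frac{4}{7} + \left(2 F^{2} - 39 F^{2}\right) = - \frac{4}{7} - 37 F^{2}$)
$\left(W{\left(k{\left(7 \right)} \right)} + 1218\right)^{2} = \left(\left(- \frac{4}{7} - 37 \left(-6 + 7\right)^{2}\right) + 1218\right)^{2} = \left(\left(- \frac{4}{7} - 37 \cdot 1^{2}\right) + 1218\right)^{2} = \left(\left(- \frac{4}{7} - 37\right) + 1218\right)^{2} = \left(- \frac{263}{7} + 1218\right)^{2} = \left(\frac{8263}{7}\right)^{2} = \frac{68277169}{49}$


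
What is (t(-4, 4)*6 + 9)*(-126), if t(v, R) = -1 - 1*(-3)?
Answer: -2646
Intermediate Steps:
t(v, R) = 2 (t(v, R) = -1 + 3 = 2)
(t(-4, 4)*6 + 9)*(-126) = (2*6 + 9)*(-126) = (12 + 9)*(-126) = 21*(-126) = -2646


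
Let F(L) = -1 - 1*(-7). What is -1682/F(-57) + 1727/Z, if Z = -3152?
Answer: -2656013/9456 ≈ -280.88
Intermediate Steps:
F(L) = 6 (F(L) = -1 + 7 = 6)
-1682/F(-57) + 1727/Z = -1682/6 + 1727/(-3152) = -1682*1/6 + 1727*(-1/3152) = -841/3 - 1727/3152 = -2656013/9456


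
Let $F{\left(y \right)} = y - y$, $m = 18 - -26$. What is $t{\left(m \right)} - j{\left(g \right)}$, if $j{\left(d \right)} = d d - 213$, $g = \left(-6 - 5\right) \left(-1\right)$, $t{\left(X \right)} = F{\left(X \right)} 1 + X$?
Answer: $136$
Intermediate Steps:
$m = 44$ ($m = 18 + 26 = 44$)
$F{\left(y \right)} = 0$
$t{\left(X \right)} = X$ ($t{\left(X \right)} = 0 \cdot 1 + X = 0 + X = X$)
$g = 11$ ($g = \left(-11\right) \left(-1\right) = 11$)
$j{\left(d \right)} = -213 + d^{2}$ ($j{\left(d \right)} = d^{2} - 213 = -213 + d^{2}$)
$t{\left(m \right)} - j{\left(g \right)} = 44 - \left(-213 + 11^{2}\right) = 44 - \left(-213 + 121\right) = 44 - -92 = 44 + 92 = 136$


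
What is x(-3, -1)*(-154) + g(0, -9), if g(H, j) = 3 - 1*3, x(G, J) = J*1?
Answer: 154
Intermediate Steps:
x(G, J) = J
g(H, j) = 0 (g(H, j) = 3 - 3 = 0)
x(-3, -1)*(-154) + g(0, -9) = -1*(-154) + 0 = 154 + 0 = 154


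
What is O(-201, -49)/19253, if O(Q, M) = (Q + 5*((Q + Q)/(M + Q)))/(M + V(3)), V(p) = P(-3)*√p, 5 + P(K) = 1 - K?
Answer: 118188/577108675 - 2412*√3/577108675 ≈ 0.00019755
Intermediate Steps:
P(K) = -4 - K (P(K) = -5 + (1 - K) = -4 - K)
V(p) = -√p (V(p) = (-4 - 1*(-3))*√p = (-4 + 3)*√p = -√p)
O(Q, M) = (Q + 10*Q/(M + Q))/(M - √3) (O(Q, M) = (Q + 5*((Q + Q)/(M + Q)))/(M - √3) = (Q + 5*((2*Q)/(M + Q)))/(M - √3) = (Q + 5*(2*Q/(M + Q)))/(M - √3) = (Q + 10*Q/(M + Q))/(M - √3))
O(-201, -49)/19253 = -201*(10 - 49 - 201)/((-49)² - 49*(-201) - 1*(-49)*√3 - 1*(-201)*√3)/19253 = -201*(-240)/(2401 + 9849 + 49*√3 + 201*√3)*(1/19253) = -201*(-240)/(12250 + 250*√3)*(1/19253) = (48240/(12250 + 250*√3))*(1/19253) = 48240/(19253*(12250 + 250*√3))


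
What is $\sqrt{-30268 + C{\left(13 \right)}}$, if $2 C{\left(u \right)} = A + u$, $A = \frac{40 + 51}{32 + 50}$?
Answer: $\frac{i \sqrt{203474595}}{82} \approx 173.96 i$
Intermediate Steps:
$A = \frac{91}{82} \approx 1.1098$
$C{\left(u \right)} = \frac{91}{164} + \frac{u}{2}$ ($C{\left(u \right)} = \frac{\frac{91}{82} + u}{2} = \frac{91}{164} + \frac{u}{2}$)
$\sqrt{-30268 + C{\left(13 \right)}} = \sqrt{-30268 + \left(\frac{91}{164} + \frac{1}{2} \cdot 13\right)} = \sqrt{-30268 + \left(\frac{91}{164} + \frac{13}{2}\right)} = \sqrt{-30268 + \frac{1157}{164}} = \sqrt{- \frac{4962795}{164}} = \frac{i \sqrt{203474595}}{82}$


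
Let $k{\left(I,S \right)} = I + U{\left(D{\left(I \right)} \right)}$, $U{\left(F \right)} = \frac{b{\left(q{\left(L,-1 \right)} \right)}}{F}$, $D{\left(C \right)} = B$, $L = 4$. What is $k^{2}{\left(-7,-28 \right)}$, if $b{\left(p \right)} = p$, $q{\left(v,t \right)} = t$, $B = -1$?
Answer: $36$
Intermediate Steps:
$D{\left(C \right)} = -1$
$U{\left(F \right)} = - \frac{1}{F}$
$k{\left(I,S \right)} = 1 + I$ ($k{\left(I,S \right)} = I - \frac{1}{-1} = I - -1 = I + 1 = 1 + I$)
$k^{2}{\left(-7,-28 \right)} = \left(1 - 7\right)^{2} = \left(-6\right)^{2} = 36$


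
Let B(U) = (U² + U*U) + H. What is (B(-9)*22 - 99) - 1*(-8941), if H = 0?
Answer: 12406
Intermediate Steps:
B(U) = 2*U² (B(U) = (U² + U*U) + 0 = (U² + U²) + 0 = 2*U² + 0 = 2*U²)
(B(-9)*22 - 99) - 1*(-8941) = ((2*(-9)²)*22 - 99) - 1*(-8941) = ((2*81)*22 - 99) + 8941 = (162*22 - 99) + 8941 = (3564 - 99) + 8941 = 3465 + 8941 = 12406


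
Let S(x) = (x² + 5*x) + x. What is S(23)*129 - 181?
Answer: 85862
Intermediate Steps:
S(x) = x² + 6*x
S(23)*129 - 181 = (23*(6 + 23))*129 - 181 = (23*29)*129 - 181 = 667*129 - 181 = 86043 - 181 = 85862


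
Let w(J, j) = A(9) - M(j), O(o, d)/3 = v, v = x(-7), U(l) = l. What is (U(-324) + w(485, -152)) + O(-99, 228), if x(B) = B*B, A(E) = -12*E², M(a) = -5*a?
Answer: -1909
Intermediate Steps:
x(B) = B²
v = 49 (v = (-7)² = 49)
O(o, d) = 147 (O(o, d) = 3*49 = 147)
w(J, j) = -972 + 5*j (w(J, j) = -12*9² - (-5)*j = -12*81 + 5*j = -972 + 5*j)
(U(-324) + w(485, -152)) + O(-99, 228) = (-324 + (-972 + 5*(-152))) + 147 = (-324 + (-972 - 760)) + 147 = (-324 - 1732) + 147 = -2056 + 147 = -1909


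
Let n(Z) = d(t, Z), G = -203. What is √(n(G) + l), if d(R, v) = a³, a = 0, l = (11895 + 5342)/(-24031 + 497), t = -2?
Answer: I*√241318/574 ≈ 0.85582*I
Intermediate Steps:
l = -17237/23534 (l = 17237/(-23534) = 17237*(-1/23534) = -17237/23534 ≈ -0.73243)
d(R, v) = 0 (d(R, v) = 0³ = 0)
n(Z) = 0
√(n(G) + l) = √(0 - 17237/23534) = √(-17237/23534) = I*√241318/574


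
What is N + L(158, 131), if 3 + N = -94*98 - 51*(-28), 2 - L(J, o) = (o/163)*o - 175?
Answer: -1257591/163 ≈ -7715.3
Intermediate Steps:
L(J, o) = 177 - o**2/163 (L(J, o) = 2 - ((o/163)*o - 175) = 2 - (o**2/163 - 175) = 2 - (-175 + o**2/163) = 2 + (175 - o**2/163) = 177 - o**2/163)
N = -7787 (N = -3 + (-94*98 - 51*(-28)) = -3 + (-9212 - 1*(-1428)) = -3 + (-9212 + 1428) = -3 - 7784 = -7787)
N + L(158, 131) = -7787 + (177 - 1/163*131**2) = -7787 + (177 - 1/163*17161) = -7787 + (177 - 17161/163) = -7787 + 11690/163 = -1257591/163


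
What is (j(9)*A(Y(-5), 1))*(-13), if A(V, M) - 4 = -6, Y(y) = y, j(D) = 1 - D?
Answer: -208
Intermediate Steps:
A(V, M) = -2 (A(V, M) = 4 - 6 = -2)
(j(9)*A(Y(-5), 1))*(-13) = ((1 - 1*9)*(-2))*(-13) = ((1 - 9)*(-2))*(-13) = -8*(-2)*(-13) = 16*(-13) = -208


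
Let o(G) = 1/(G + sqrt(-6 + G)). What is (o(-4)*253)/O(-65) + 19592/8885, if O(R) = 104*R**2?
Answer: 11190892659/5075289700 - 253*I*sqrt(10)/11424400 ≈ 2.205 - 7.003e-5*I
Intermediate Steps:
(o(-4)*253)/O(-65) + 19592/8885 = (253/(-4 + sqrt(-6 - 4)))/((104*(-65)**2)) + 19592/8885 = (253/(-4 + sqrt(-10)))/((104*4225)) + 19592*(1/8885) = (253/(-4 + I*sqrt(10)))/439400 + 19592/8885 = (253/(-4 + I*sqrt(10)))*(1/439400) + 19592/8885 = 253/(439400*(-4 + I*sqrt(10))) + 19592/8885 = 19592/8885 + 253/(439400*(-4 + I*sqrt(10)))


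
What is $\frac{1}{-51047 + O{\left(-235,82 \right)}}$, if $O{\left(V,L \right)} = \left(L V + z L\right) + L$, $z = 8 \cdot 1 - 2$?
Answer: $- \frac{1}{69743} \approx -1.4338 \cdot 10^{-5}$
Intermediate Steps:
$z = 6$ ($z = 8 - 2 = 6$)
$O{\left(V,L \right)} = 7 L + L V$ ($O{\left(V,L \right)} = \left(L V + 6 L\right) + L = \left(6 L + L V\right) + L = 7 L + L V$)
$\frac{1}{-51047 + O{\left(-235,82 \right)}} = \frac{1}{-51047 + 82 \left(7 - 235\right)} = \frac{1}{-51047 + 82 \left(-228\right)} = \frac{1}{-51047 - 18696} = \frac{1}{-69743} = - \frac{1}{69743}$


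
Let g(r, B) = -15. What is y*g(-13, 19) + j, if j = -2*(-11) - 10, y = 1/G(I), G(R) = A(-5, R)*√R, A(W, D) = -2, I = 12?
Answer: 12 + 5*√3/4 ≈ 14.165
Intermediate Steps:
G(R) = -2*√R
y = -√3/12 (y = 1/(-4*√3) = -√3/12 ≈ -0.14434)
j = 12 (j = 22 - 10 = 12)
y*g(-13, 19) + j = -√3/12*(-15) + 12 = 5*√3/4 + 12 = 12 + 5*√3/4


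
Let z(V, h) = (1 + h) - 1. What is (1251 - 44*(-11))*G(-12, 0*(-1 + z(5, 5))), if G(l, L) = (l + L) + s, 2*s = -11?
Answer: -60725/2 ≈ -30363.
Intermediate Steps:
s = -11/2 (s = (½)*(-11) = -11/2 ≈ -5.5000)
z(V, h) = h
G(l, L) = -11/2 + L + l (G(l, L) = (l + L) - 11/2 = (L + l) - 11/2 = -11/2 + L + l)
(1251 - 44*(-11))*G(-12, 0*(-1 + z(5, 5))) = (1251 - 44*(-11))*(-11/2 + 0*(-1 + 5) - 12) = (1251 + 484)*(-11/2 + 0*4 - 12) = 1735*(-11/2 + 0 - 12) = 1735*(-35/2) = -60725/2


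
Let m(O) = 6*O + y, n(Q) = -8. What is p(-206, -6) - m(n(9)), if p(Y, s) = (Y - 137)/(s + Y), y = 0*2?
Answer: 10519/212 ≈ 49.618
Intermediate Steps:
y = 0
p(Y, s) = (-137 + Y)/(Y + s)
m(O) = 6*O (m(O) = 6*O + 0 = 6*O)
p(-206, -6) - m(n(9)) = (-137 - 206)/(-206 - 6) - 6*(-8) = -343/(-212) - 1*(-48) = -1/212*(-343) + 48 = 343/212 + 48 = 10519/212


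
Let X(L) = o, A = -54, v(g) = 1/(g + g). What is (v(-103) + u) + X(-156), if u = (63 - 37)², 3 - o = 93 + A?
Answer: 131839/206 ≈ 640.00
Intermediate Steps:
v(g) = 1/(2*g)
o = -36 (o = 3 - (93 - 54) = 3 - 1*39 = 3 - 39 = -36)
u = 676 (u = 26² = 676)
X(L) = -36
(v(-103) + u) + X(-156) = ((½)/(-103) + 676) - 36 = ((½)*(-1/103) + 676) - 36 = (-1/206 + 676) - 36 = 139255/206 - 36 = 131839/206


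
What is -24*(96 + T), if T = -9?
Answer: -2088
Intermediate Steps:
-24*(96 + T) = -24*(96 - 9) = -24*87 = -2088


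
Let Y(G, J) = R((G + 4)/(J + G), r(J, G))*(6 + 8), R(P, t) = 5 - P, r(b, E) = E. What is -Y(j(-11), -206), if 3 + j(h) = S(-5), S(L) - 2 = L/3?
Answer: -21938/313 ≈ -70.089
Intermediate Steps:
S(L) = 2 + L/3
j(h) = -8/3 (j(h) = -3 + (2 + (⅓)*(-5)) = -3 + (2 - 5/3) = -3 + ⅓ = -8/3)
Y(G, J) = 70 - 14*(4 + G)/(G + J) (Y(G, J) = (5 - (G + 4)/(J + G))*(6 + 8) = (5 - (4 + G)/(G + J))*14 = 70 - 14*(4 + G)/(G + J))
-Y(j(-11), -206) = -14*(-4 + 4*(-8/3) + 5*(-206))/(-8/3 - 206) = -14*(-4 - 32/3 - 1030)/(-626/3) = -14*(-3)*(-3134)/(626*3) = -1*21938/313 = -21938/313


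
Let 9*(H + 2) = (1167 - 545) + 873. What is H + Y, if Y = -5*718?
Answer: -30833/9 ≈ -3425.9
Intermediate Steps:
H = 1477/9 (H = -2 + ((1167 - 545) + 873)/9 = -2 + (622 + 873)/9 = -2 + (⅑)*1495 = -2 + 1495/9 = 1477/9 ≈ 164.11)
Y = -3590
H + Y = 1477/9 - 3590 = -30833/9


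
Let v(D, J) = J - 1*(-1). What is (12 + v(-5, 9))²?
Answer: 484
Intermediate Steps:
v(D, J) = 1 + J (v(D, J) = J + 1 = 1 + J)
(12 + v(-5, 9))² = (12 + (1 + 9))² = (12 + 10)² = 22² = 484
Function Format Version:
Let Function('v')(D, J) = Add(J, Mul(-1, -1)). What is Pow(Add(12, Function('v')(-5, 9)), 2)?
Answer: 484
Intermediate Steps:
Function('v')(D, J) = Add(1, J) (Function('v')(D, J) = Add(J, 1) = Add(1, J))
Pow(Add(12, Function('v')(-5, 9)), 2) = Pow(Add(12, Add(1, 9)), 2) = Pow(Add(12, 10), 2) = Pow(22, 2) = 484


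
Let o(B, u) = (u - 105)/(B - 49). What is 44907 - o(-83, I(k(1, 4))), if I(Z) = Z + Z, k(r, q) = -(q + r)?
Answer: 5927609/132 ≈ 44906.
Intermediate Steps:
k(r, q) = -q - r
I(Z) = 2*Z
o(B, u) = (-105 + u)/(-49 + B)
44907 - o(-83, I(k(1, 4))) = 44907 - (-105 + 2*(-1*4 - 1*1))/(-49 - 83) = 44907 - (-105 + 2*(-4 - 1))/(-132) = 44907 - (-1)*(-105 + 2*(-5))/132 = 44907 - (-1)*(-105 - 10)/132 = 44907 - (-1)*(-115)/132 = 44907 - 1*115/132 = 44907 - 115/132 = 5927609/132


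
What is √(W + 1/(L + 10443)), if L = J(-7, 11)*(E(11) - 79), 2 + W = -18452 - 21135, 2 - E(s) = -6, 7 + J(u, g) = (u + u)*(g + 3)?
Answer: I*√6114726273162/12428 ≈ 198.97*I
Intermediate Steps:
J(u, g) = -7 + 2*u*(3 + g) (J(u, g) = -7 + (u + u)*(g + 3) = -7 + (2*u)*(3 + g) = -7 + 2*u*(3 + g))
E(s) = 8 (E(s) = 2 - 1*(-6) = 2 + 6 = 8)
W = -39589 (W = -2 + (-18452 - 21135) = -2 - 39587 = -39589)
L = 14413 (L = (-7 + 6*(-7) + 2*11*(-7))*(8 - 79) = (-7 - 42 - 154)*(-71) = -203*(-71) = 14413)
√(W + 1/(L + 10443)) = √(-39589 + 1/(14413 + 10443)) = √(-39589 + 1/24856) = √(-984024183/24856) = I*√6114726273162/12428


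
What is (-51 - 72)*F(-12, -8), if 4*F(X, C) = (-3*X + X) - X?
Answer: -1107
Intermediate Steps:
F(X, C) = -3*X/4 (F(X, C) = ((-3*X + X) - X)/4 = (-2*X - X)/4 = (-3*X)/4 = -3*X/4)
(-51 - 72)*F(-12, -8) = (-51 - 72)*(-3/4*(-12)) = -123*9 = -1107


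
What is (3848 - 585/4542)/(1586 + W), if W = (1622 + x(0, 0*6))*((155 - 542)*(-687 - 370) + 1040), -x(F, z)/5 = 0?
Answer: 5825677/1007085796296 ≈ 5.7847e-6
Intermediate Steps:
x(F, z) = 0 (x(F, z) = -5*0 = 0)
W = 665180578 (W = (1622 + 0)*((155 - 542)*(-687 - 370) + 1040) = 1622*(-387*(-1057) + 1040) = 1622*(409059 + 1040) = 1622*410099 = 665180578)
(3848 - 585/4542)/(1586 + W) = (3848 - 585/4542)/(1586 + 665180578) = (3848 - 585*1/4542)/665182164 = (3848 - 195/1514)*(1/665182164) = (5825677/1514)*(1/665182164) = 5825677/1007085796296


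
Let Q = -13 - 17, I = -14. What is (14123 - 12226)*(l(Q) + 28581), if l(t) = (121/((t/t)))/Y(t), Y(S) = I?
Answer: 108403523/2 ≈ 5.4202e+7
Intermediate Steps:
Q = -30
Y(S) = -14
l(t) = -121/14 (l(t) = (121/((t/t)))/(-14) = (121/1)*(-1/14) = (121*1)*(-1/14) = 121*(-1/14) = -121/14)
(14123 - 12226)*(l(Q) + 28581) = (14123 - 12226)*(-121/14 + 28581) = 1897*(400013/14) = 108403523/2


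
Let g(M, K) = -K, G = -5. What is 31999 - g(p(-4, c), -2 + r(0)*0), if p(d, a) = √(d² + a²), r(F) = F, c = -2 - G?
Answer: 31997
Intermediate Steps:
c = 3 (c = -2 - 1*(-5) = -2 + 5 = 3)
p(d, a) = √(a² + d²)
31999 - g(p(-4, c), -2 + r(0)*0) = 31999 - (-1)*(-2 + 0*0) = 31999 - (-1)*(-2 + 0) = 31999 - (-1)*(-2) = 31999 - 1*2 = 31999 - 2 = 31997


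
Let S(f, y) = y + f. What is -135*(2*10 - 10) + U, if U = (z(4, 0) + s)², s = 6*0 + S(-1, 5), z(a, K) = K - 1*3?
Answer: -1349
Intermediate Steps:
z(a, K) = -3 + K (z(a, K) = K - 3 = -3 + K)
S(f, y) = f + y
s = 4 (s = 6*0 + (-1 + 5) = 0 + 4 = 4)
U = 1 (U = ((-3 + 0) + 4)² = (-3 + 4)² = 1² = 1)
-135*(2*10 - 10) + U = -135*(2*10 - 10) + 1 = -135*(20 - 10) + 1 = -135*10 + 1 = -1350 + 1 = -1349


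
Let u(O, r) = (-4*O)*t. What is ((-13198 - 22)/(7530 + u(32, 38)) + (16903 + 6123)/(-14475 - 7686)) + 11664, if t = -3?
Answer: 113621236004/9743453 ≈ 11661.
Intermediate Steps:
u(O, r) = 12*O (u(O, r) = -4*O*(-3) = 12*O)
((-13198 - 22)/(7530 + u(32, 38)) + (16903 + 6123)/(-14475 - 7686)) + 11664 = ((-13198 - 22)/(7530 + 12*32) + (16903 + 6123)/(-14475 - 7686)) + 11664 = (-13220/(7530 + 384) + 23026/(-22161)) + 11664 = (-13220/7914 + 23026*(-1/22161)) + 11664 = (-13220*1/7914 - 23026/22161) + 11664 = (-6610/3957 - 23026/22161) + 11664 = -26399788/9743453 + 11664 = 113621236004/9743453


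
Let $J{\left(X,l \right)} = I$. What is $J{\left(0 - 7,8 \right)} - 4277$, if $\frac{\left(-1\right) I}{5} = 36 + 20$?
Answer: $-4557$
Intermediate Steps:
$I = -280$ ($I = - 5 \left(36 + 20\right) = \left(-5\right) 56 = -280$)
$J{\left(X,l \right)} = -280$
$J{\left(0 - 7,8 \right)} - 4277 = -280 - 4277 = -4557$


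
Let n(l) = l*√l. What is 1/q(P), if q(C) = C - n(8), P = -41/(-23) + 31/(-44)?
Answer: -1104092/523171447 - 16386304*√2/523171447 ≈ -0.046405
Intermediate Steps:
P = 1091/1012 (P = -41*(-1/23) + 31*(-1/44) = 41/23 - 31/44 = 1091/1012 ≈ 1.0781)
n(l) = l^(3/2)
q(C) = C - 16*√2 (q(C) = C - 8^(3/2) = C - 16*√2)
1/q(P) = 1/(1091/1012 - 16*√2)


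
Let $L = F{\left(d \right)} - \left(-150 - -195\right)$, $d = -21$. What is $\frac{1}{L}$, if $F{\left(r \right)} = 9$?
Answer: $- \frac{1}{36} \approx -0.027778$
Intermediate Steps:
$L = -36$ ($L = 9 - \left(-150 - -195\right) = 9 - \left(-150 + 195\right) = 9 - 45 = -36$)
$\frac{1}{L} = \frac{1}{-36} = - \frac{1}{36}$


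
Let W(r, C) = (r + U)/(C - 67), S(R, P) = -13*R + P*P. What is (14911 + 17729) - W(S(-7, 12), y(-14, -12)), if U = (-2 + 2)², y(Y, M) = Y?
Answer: 2644075/81 ≈ 32643.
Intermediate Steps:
S(R, P) = P² - 13*R (S(R, P) = -13*R + P² = P² - 13*R)
U = 0 (U = 0² = 0)
W(r, C) = r/(-67 + C) (W(r, C) = (r + 0)/(C - 67) = r/(-67 + C))
(14911 + 17729) - W(S(-7, 12), y(-14, -12)) = (14911 + 17729) - (12² - 13*(-7))/(-67 - 14) = 32640 - (144 + 91)/(-81) = 32640 - 235*(-1)/81 = 32640 - 1*(-235/81) = 32640 + 235/81 = 2644075/81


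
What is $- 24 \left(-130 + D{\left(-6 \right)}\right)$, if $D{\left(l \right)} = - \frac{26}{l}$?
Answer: $3016$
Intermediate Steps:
$- 24 \left(-130 + D{\left(-6 \right)}\right) = - 24 \left(-130 - \frac{26}{-6}\right) = - 24 \left(-130 - - \frac{13}{3}\right) = - 24 \left(-130 + \frac{13}{3}\right) = \left(-24\right) \left(- \frac{377}{3}\right) = 3016$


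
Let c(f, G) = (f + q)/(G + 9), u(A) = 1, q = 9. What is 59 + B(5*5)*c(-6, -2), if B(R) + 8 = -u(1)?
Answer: 386/7 ≈ 55.143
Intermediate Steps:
c(f, G) = (9 + f)/(9 + G) (c(f, G) = (f + 9)/(G + 9) = (9 + f)/(9 + G))
B(R) = -9 (B(R) = -8 - 1*1 = -8 - 1 = -9)
59 + B(5*5)*c(-6, -2) = 59 - 9*(9 - 6)/(9 - 2) = 59 - 9*3/7 = 59 - 27/7 = 386/7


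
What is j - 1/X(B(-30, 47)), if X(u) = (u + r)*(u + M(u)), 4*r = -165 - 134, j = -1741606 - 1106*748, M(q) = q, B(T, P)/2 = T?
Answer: -41539015981/16170 ≈ -2.5689e+6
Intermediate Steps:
B(T, P) = 2*T
j = -2568894 (j = -1741606 - 827288 = -2568894)
r = -299/4 (r = (-165 - 134)/4 = (1/4)*(-299) = -299/4 ≈ -74.750)
X(u) = 2*u*(-299/4 + u) (X(u) = (u - 299/4)*(u + u) = (-299/4 + u)*(2*u) = 2*u*(-299/4 + u))
j - 1/X(B(-30, 47)) = -2568894 - 1/((2*(-30))*(-299 + 4*(2*(-30)))/2) = -2568894 - 1/((1/2)*(-60)*(-299 + 4*(-60))) = -2568894 - 1/((1/2)*(-60)*(-299 - 240)) = -2568894 - 1/((1/2)*(-60)*(-539)) = -2568894 - 1/16170 = -41539015981/16170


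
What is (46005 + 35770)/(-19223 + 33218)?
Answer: 16355/2799 ≈ 5.8432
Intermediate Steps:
(46005 + 35770)/(-19223 + 33218) = 81775/13995 = 81775*(1/13995) = 16355/2799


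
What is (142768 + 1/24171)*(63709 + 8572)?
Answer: 249430551225449/24171 ≈ 1.0319e+10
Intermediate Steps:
(142768 + 1/24171)*(63709 + 8572) = (142768 + 1/24171)*72281 = (3450845329/24171)*72281 = 249430551225449/24171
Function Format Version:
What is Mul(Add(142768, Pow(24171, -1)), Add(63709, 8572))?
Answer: Rational(249430551225449, 24171) ≈ 1.0319e+10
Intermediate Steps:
Mul(Add(142768, Pow(24171, -1)), Add(63709, 8572)) = Mul(Add(142768, Rational(1, 24171)), 72281) = Mul(Rational(3450845329, 24171), 72281) = Rational(249430551225449, 24171)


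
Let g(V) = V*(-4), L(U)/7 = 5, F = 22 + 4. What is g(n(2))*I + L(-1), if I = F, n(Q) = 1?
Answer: -69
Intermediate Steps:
F = 26
L(U) = 35 (L(U) = 7*5 = 35)
g(V) = -4*V
I = 26
g(n(2))*I + L(-1) = -4*1*26 + 35 = -4*26 + 35 = -104 + 35 = -69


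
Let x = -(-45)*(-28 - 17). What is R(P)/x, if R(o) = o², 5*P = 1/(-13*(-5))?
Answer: -1/213890625 ≈ -4.6753e-9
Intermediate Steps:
x = -2025 (x = -(-45)*(-45) = -1*2025 = -2025)
P = 1/325 (P = (1/(-13*(-5)))/5 = (-1/13*(-⅕))/5 = (⅕)*(1/65) = 1/325 ≈ 0.0030769)
R(P)/x = (1/325)²/(-2025) = (1/105625)*(-1/2025) = -1/213890625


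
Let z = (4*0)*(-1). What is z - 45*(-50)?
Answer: 2250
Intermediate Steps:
z = 0 (z = 0*(-1) = 0)
z - 45*(-50) = 0 - 45*(-50) = 0 + 2250 = 2250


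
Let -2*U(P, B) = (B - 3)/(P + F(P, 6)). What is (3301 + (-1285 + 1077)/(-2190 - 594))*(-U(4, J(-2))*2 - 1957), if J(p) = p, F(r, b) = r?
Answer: -8995474807/1392 ≈ -6.4623e+6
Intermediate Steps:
U(P, B) = -(-3 + B)/(4*P) (U(P, B) = -(B - 3)/(2*(P + P)) = -(-3 + B)/(2*(2*P)) = -(-3 + B)*1/(2*P)/2 = -(-3 + B)/(4*P))
(3301 + (-1285 + 1077)/(-2190 - 594))*(-U(4, J(-2))*2 - 1957) = (3301 + (-1285 + 1077)/(-2190 - 594))*(-(3 - 1*(-2))/(4*4)*2 - 1957) = (3301 - 208/(-2784))*(-(3 + 2)/(4*4)*2 - 1957) = (3301 - 208*(-1/2784))*(-5/(4*4)*2 - 1957) = (3301 + 13/174)*(-1*5/16*2 - 1957) = 574387*(-5/16*2 - 1957)/174 = 574387*(-5/8 - 1957)/174 = (574387/174)*(-15661/8) = -8995474807/1392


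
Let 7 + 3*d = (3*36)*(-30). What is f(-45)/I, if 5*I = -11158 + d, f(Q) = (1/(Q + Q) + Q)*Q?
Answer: -60765/73442 ≈ -0.82739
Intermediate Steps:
f(Q) = Q*(Q + 1/(2*Q)) (f(Q) = (1/(2*Q) + Q)*Q = (Q + 1/(2*Q))*Q = Q*(Q + 1/(2*Q)))
d = -3247/3 (d = -7/3 + ((3*36)*(-30))/3 = -7/3 + (108*(-30))/3 = -7/3 + (1/3)*(-3240) = -7/3 - 1080 = -3247/3 ≈ -1082.3)
I = -36721/15 (I = (-11158 - 3247/3)/5 = (1/5)*(-36721/3) = -36721/15 ≈ -2448.1)
f(-45)/I = (1/2 + (-45)**2)/(-36721/15) = (1/2 + 2025)*(-15/36721) = (4051/2)*(-15/36721) = -60765/73442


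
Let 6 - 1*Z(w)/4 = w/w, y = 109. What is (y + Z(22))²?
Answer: 16641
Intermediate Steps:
Z(w) = 20 (Z(w) = 24 - 4*w/w = 24 - 4*1 = 24 - 4 = 20)
(y + Z(22))² = (109 + 20)² = 129² = 16641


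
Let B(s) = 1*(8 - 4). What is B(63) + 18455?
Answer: 18459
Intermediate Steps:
B(s) = 4 (B(s) = 1*4 = 4)
B(63) + 18455 = 4 + 18455 = 18459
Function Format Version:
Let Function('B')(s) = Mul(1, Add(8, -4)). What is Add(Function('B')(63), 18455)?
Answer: 18459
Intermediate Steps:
Function('B')(s) = 4 (Function('B')(s) = Mul(1, 4) = 4)
Add(Function('B')(63), 18455) = Add(4, 18455) = 18459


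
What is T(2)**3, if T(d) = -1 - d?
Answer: -27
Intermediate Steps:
T(2)**3 = (-1 - 1*2)**3 = (-1 - 2)**3 = (-3)**3 = -27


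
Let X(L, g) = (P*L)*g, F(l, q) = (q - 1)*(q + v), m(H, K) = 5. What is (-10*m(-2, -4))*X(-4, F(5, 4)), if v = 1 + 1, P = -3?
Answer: -10800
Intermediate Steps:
v = 2
F(l, q) = (-1 + q)*(2 + q) (F(l, q) = (q - 1)*(q + 2) = (-1 + q)*(2 + q))
X(L, g) = -3*L*g (X(L, g) = (-3*L)*g = -3*L*g)
(-10*m(-2, -4))*X(-4, F(5, 4)) = (-10*5)*(-3*(-4)*(-2 + 4 + 4²)) = -(-150)*(-4)*(-2 + 4 + 16) = -(-150)*(-4)*18 = -50*216 = -10800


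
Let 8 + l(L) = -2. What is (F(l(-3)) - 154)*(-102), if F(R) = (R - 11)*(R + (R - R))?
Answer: -5712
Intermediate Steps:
l(L) = -10 (l(L) = -8 - 2 = -10)
F(R) = R*(-11 + R) (F(R) = (-11 + R)*(R + 0) = (-11 + R)*R = R*(-11 + R))
(F(l(-3)) - 154)*(-102) = (-10*(-11 - 10) - 154)*(-102) = (-10*(-21) - 154)*(-102) = (210 - 154)*(-102) = 56*(-102) = -5712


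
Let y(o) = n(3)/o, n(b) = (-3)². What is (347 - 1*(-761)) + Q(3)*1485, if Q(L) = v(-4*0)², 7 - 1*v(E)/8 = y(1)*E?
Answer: 4658068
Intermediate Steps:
n(b) = 9
y(o) = 9/o
v(E) = 56 - 72*E (v(E) = 56 - 8*9/1*E = 56 - 8*9*1*E = 56 - 72*E)
Q(L) = 3136 (Q(L) = (56 - (-288)*0)² = (56 - 72*0)² = (56 + 0)² = 56² = 3136)
(347 - 1*(-761)) + Q(3)*1485 = (347 - 1*(-761)) + 3136*1485 = (347 + 761) + 4656960 = 1108 + 4656960 = 4658068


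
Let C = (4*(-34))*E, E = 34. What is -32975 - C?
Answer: -28351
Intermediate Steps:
C = -4624 (C = (4*(-34))*34 = -136*34 = -4624)
-32975 - C = -32975 - 1*(-4624) = -32975 + 4624 = -28351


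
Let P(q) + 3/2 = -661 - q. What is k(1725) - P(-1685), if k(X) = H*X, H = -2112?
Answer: -7288445/2 ≈ -3.6442e+6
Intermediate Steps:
P(q) = -1325/2 - q (P(q) = -3/2 + (-661 - q) = -1325/2 - q)
k(X) = -2112*X
k(1725) - P(-1685) = -2112*1725 - (-1325/2 - 1*(-1685)) = -3643200 - (-1325/2 + 1685) = -3643200 - 1*2045/2 = -3643200 - 2045/2 = -7288445/2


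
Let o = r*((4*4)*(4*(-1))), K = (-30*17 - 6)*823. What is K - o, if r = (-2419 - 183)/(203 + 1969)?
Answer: -230636356/543 ≈ -4.2474e+5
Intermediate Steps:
r = -1301/1086 (r = -2602/2172 = -2602*1/2172 = -1301/1086 ≈ -1.1980)
K = -424668 (K = (-510 - 6)*823 = -516*823 = -424668)
o = 41632/543 (o = -1301*4*4*4*(-1)/1086 = -10408*(-4)/543 = -1301/1086*(-64) = 41632/543 ≈ 76.670)
K - o = -424668 - 1*41632/543 = -424668 - 41632/543 = -230636356/543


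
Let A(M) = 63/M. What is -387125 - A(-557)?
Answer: -215628562/557 ≈ -3.8713e+5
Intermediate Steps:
-387125 - A(-557) = -387125 - 63/(-557) = -387125 - 63*(-1)/557 = -387125 - 1*(-63/557) = -387125 + 63/557 = -215628562/557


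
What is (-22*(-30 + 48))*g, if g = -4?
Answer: 1584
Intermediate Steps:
(-22*(-30 + 48))*g = -22*(-30 + 48)*(-4) = -22*18*(-4) = -396*(-4) = 1584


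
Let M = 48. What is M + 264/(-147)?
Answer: 2264/49 ≈ 46.204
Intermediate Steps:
M + 264/(-147) = 48 + 264/(-147) = 48 + 264*(-1/147) = 48 - 88/49 = 2264/49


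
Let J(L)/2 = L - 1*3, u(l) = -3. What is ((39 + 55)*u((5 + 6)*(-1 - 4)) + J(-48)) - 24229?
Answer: -24613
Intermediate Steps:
J(L) = -6 + 2*L (J(L) = 2*(L - 1*3) = 2*(L - 3) = 2*(-3 + L) = -6 + 2*L)
((39 + 55)*u((5 + 6)*(-1 - 4)) + J(-48)) - 24229 = ((39 + 55)*(-3) + (-6 + 2*(-48))) - 24229 = (94*(-3) + (-6 - 96)) - 24229 = (-282 - 102) - 24229 = -384 - 24229 = -24613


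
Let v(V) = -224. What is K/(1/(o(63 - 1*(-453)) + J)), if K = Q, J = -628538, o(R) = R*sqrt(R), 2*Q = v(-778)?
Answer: 70396256 - 115584*sqrt(129) ≈ 6.9084e+7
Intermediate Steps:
Q = -112 (Q = (1/2)*(-224) = -112)
o(R) = R**(3/2)
K = -112
K/(1/(o(63 - 1*(-453)) + J)) = -(-70396256 + 112*(63 - 1*(-453))**(3/2)) = -(-70396256 + 112*(63 + 453)**(3/2)) = -(-70396256 + 115584*sqrt(129)) = -112*(-628538 + 1032*sqrt(129)) = 70396256 - 115584*sqrt(129)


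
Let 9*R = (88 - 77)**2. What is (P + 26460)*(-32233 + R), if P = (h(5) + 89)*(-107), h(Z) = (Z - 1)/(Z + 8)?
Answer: -7080343992/13 ≈ -5.4464e+8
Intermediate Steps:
R = 121/9 (R = (88 - 77)**2/9 = (1/9)*11**2 = (1/9)*121 = 121/9 ≈ 13.444)
h(Z) = (-1 + Z)/(8 + Z)
P = -124227/13 (P = ((-1 + 5)/(8 + 5) + 89)*(-107) = (4/13 + 89)*(-107) = (1161/13)*(-107) = -124227/13 ≈ -9555.9)
(P + 26460)*(-32233 + R) = (-124227/13 + 26460)*(-32233 + 121/9) = (219753/13)*(-289976/9) = -7080343992/13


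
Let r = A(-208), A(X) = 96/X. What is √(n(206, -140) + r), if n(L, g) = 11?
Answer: √1781/13 ≈ 3.2463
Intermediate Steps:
r = -6/13 (r = 96/(-208) = 96*(-1/208) = -6/13 ≈ -0.46154)
√(n(206, -140) + r) = √(11 - 6/13) = √(137/13) = √1781/13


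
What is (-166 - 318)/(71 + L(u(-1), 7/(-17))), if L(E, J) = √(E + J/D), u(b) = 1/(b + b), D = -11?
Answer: -12852136/1885507 + 484*I*√64702/1885507 ≈ -6.8163 + 0.065294*I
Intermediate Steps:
u(b) = 1/(2*b)
L(E, J) = √(E - J/11) (L(E, J) = √(E + J/(-11)) = √(E + J*(-1/11)) = √(E - J/11))
(-166 - 318)/(71 + L(u(-1), 7/(-17))) = (-166 - 318)/(71 + √(-77/(-17) + 121*((½)/(-1)))/11) = -484/(71 + √(-77*(-1)/17 + 121*((½)*(-1)))/11) = -484/(71 + √(-11*(-7/17) + 121*(-½))/11) = -484/(71 + √(77/17 - 121/2)/11) = -484/(71 + √(-1903/34)/11) = -484/(71 + (I*√64702/34)/11) = -484/(71 + I*√64702/374)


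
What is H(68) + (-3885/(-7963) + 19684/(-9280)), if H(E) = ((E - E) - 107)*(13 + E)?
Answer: -160145717443/18474160 ≈ -8668.6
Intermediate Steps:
H(E) = -1391 - 107*E (H(E) = (0 - 107)*(13 + E) = -107*(13 + E) = -1391 - 107*E)
H(68) + (-3885/(-7963) + 19684/(-9280)) = (-1391 - 107*68) + (-3885/(-7963) + 19684/(-9280)) = (-1391 - 7276) + (-3885*(-1/7963) + 19684*(-1/9280)) = -8667 + (3885/7963 - 4921/2320) = -8667 - 30172723/18474160 = -160145717443/18474160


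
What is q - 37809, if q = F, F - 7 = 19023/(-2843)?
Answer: -107490109/2843 ≈ -37809.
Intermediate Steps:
F = 878/2843 (F = 7 + 19023/(-2843) = 7 + 19023*(-1/2843) = 7 - 19023/2843 = 878/2843 ≈ 0.30883)
q = 878/2843 ≈ 0.30883
q - 37809 = 878/2843 - 37809 = -107490109/2843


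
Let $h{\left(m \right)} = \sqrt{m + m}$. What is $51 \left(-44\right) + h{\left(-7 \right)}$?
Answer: $-2244 + i \sqrt{14} \approx -2244.0 + 3.7417 i$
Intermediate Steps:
$h{\left(m \right)} = \sqrt{2} \sqrt{m}$ ($h{\left(m \right)} = \sqrt{2 m} = \sqrt{2} \sqrt{m}$)
$51 \left(-44\right) + h{\left(-7 \right)} = 51 \left(-44\right) + \sqrt{2} \sqrt{-7} = -2244 + \sqrt{2} i \sqrt{7} = -2244 + i \sqrt{14}$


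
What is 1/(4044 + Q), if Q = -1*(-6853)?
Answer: 1/10897 ≈ 9.1768e-5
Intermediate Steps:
Q = 6853
1/(4044 + Q) = 1/(4044 + 6853) = 1/10897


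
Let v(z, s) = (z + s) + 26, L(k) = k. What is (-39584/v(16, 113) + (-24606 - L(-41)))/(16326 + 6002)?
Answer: -3847159/3460840 ≈ -1.1116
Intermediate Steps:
v(z, s) = 26 + s + z (v(z, s) = (s + z) + 26 = 26 + s + z)
(-39584/v(16, 113) + (-24606 - L(-41)))/(16326 + 6002) = (-39584/(26 + 113 + 16) + (-24606 - 1*(-41)))/(16326 + 6002) = (-39584/155 + (-24606 + 41))/22328 = (-39584*1/155 - 24565)*(1/22328) = (-39584/155 - 24565)*(1/22328) = -3847159/155*1/22328 = -3847159/3460840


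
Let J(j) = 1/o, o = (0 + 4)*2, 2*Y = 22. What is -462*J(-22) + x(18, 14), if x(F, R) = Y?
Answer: -187/4 ≈ -46.750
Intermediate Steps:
Y = 11 (Y = (1/2)*22 = 11)
x(F, R) = 11
o = 8 (o = 4*2 = 8)
J(j) = 1/8
-462*J(-22) + x(18, 14) = -462*1/8 + 11 = -231/4 + 11 = -187/4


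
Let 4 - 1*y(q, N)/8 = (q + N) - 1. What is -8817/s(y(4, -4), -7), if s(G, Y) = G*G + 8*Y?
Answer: -8817/1544 ≈ -5.7105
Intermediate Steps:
y(q, N) = 40 - 8*N - 8*q (y(q, N) = 32 - 8*((q + N) - 1) = 32 - 8*((N + q) - 1) = 32 - 8*(-1 + N + q) = 32 + (8 - 8*N - 8*q) = 40 - 8*N - 8*q)
s(G, Y) = G² + 8*Y
-8817/s(y(4, -4), -7) = -8817/((40 - 8*(-4) - 8*4)² + 8*(-7)) = -8817/((40 + 32 - 32)² - 56) = -8817/(40² - 56) = -8817/(1600 - 56) = -8817/1544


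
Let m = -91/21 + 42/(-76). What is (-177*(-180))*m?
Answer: -2957670/19 ≈ -1.5567e+5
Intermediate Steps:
m = -557/114 (m = -91*1/21 + 42*(-1/76) = -13/3 - 21/38 = -557/114 ≈ -4.8860)
(-177*(-180))*m = -177*(-180)*(-557/114) = 31860*(-557/114) = -2957670/19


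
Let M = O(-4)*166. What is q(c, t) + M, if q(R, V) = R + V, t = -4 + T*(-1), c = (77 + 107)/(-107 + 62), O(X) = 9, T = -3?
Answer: 67001/45 ≈ 1488.9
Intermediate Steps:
c = -184/45 (c = 184/(-45) = 184*(-1/45) = -184/45 ≈ -4.0889)
t = -1 (t = -4 - 3*(-1) = -4 + 3 = -1)
M = 1494 (M = 9*166 = 1494)
q(c, t) + M = (-184/45 - 1) + 1494 = -229/45 + 1494 = 67001/45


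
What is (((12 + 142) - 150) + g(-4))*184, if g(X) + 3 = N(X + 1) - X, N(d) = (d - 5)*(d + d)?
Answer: 9752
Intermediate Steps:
N(d) = 2*d*(-5 + d) (N(d) = (-5 + d)*(2*d) = 2*d*(-5 + d))
g(X) = -3 - X + 2*(1 + X)*(-4 + X) (g(X) = -3 + (2*(X + 1)*(-5 + (X + 1)) - X) = -3 + (2*(1 + X)*(-5 + (1 + X)) - X) = -3 + (2*(1 + X)*(-4 + X) - X) = -3 + (-X + 2*(1 + X)*(-4 + X)) = -3 - X + 2*(1 + X)*(-4 + X))
(((12 + 142) - 150) + g(-4))*184 = (((12 + 142) - 150) + (-11 - 7*(-4) + 2*(-4)²))*184 = ((154 - 150) + (-11 + 28 + 2*16))*184 = (4 + (-11 + 28 + 32))*184 = (4 + 49)*184 = 53*184 = 9752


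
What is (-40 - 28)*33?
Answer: -2244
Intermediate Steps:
(-40 - 28)*33 = -68*33 = -2244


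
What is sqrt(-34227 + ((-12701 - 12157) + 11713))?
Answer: 2*I*sqrt(11843) ≈ 217.65*I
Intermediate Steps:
sqrt(-34227 + ((-12701 - 12157) + 11713)) = sqrt(-34227 + (-24858 + 11713)) = sqrt(-34227 - 13145) = sqrt(-47372) = 2*I*sqrt(11843)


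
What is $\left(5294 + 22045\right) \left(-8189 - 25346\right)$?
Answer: $-916813365$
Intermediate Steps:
$\left(5294 + 22045\right) \left(-8189 - 25346\right) = 27339 \left(-33535\right) = -916813365$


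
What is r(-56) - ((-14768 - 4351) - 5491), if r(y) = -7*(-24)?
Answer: 24778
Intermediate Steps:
r(y) = 168
r(-56) - ((-14768 - 4351) - 5491) = 168 - ((-14768 - 4351) - 5491) = 168 - (-19119 - 5491) = 168 - 1*(-24610) = 168 + 24610 = 24778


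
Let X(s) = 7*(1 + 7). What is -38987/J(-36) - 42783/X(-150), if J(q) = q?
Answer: 160771/504 ≈ 318.99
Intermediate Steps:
X(s) = 56 (X(s) = 7*8 = 56)
-38987/J(-36) - 42783/X(-150) = -38987/(-36) - 42783/56 = -38987*(-1/36) - 42783*1/56 = 38987/36 - 42783/56 = 160771/504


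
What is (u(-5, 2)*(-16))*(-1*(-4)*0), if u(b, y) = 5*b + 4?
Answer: 0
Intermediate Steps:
u(b, y) = 4 + 5*b
(u(-5, 2)*(-16))*(-1*(-4)*0) = ((4 + 5*(-5))*(-16))*(-1*(-4)*0) = ((4 - 25)*(-16))*(4*0) = -21*(-16)*0 = 336*0 = 0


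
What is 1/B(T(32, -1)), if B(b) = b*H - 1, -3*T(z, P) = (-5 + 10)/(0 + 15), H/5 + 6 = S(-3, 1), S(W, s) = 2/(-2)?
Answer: 9/26 ≈ 0.34615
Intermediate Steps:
S(W, s) = -1 (S(W, s) = 2*(-½) = -1)
H = -35 (H = -30 + 5*(-1) = -30 - 5 = -35)
T(z, P) = -⅑ (T(z, P) = -(-5 + 10)/(3*(0 + 15)) = -5/(3*15) = -⅓*⅓ = -⅑)
B(b) = -1 - 35*b (B(b) = b*(-35) - 1 = -35*b - 1 = -1 - 35*b)
1/B(T(32, -1)) = 1/(-1 - 35*(-⅑)) = 1/(-1 + 35/9) = 1/(26/9) = 9/26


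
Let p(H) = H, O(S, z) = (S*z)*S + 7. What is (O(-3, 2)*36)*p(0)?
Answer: 0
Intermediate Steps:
O(S, z) = 7 + z*S² (O(S, z) = z*S² + 7 = 7 + z*S²)
(O(-3, 2)*36)*p(0) = ((7 + 2*(-3)²)*36)*0 = ((7 + 2*9)*36)*0 = ((7 + 18)*36)*0 = (25*36)*0 = 900*0 = 0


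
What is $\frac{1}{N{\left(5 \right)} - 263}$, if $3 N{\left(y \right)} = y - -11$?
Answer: $- \frac{3}{773} \approx -0.003881$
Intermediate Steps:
$N{\left(y \right)} = \frac{11}{3} + \frac{y}{3}$ ($N{\left(y \right)} = \frac{y - -11}{3} = \frac{y + 11}{3} = \frac{11 + y}{3} = \frac{11}{3} + \frac{y}{3}$)
$\frac{1}{N{\left(5 \right)} - 263} = \frac{1}{\left(\frac{11}{3} + \frac{1}{3} \cdot 5\right) - 263} = \frac{1}{\left(\frac{11}{3} + \frac{5}{3}\right) - 263} = \frac{1}{\frac{16}{3} - 263} = \frac{1}{- \frac{773}{3}} = - \frac{3}{773}$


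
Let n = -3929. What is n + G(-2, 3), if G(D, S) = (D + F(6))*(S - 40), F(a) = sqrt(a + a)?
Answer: -3855 - 74*sqrt(3) ≈ -3983.2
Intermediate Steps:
F(a) = sqrt(2)*sqrt(a) (F(a) = sqrt(2*a) = sqrt(2)*sqrt(a))
G(D, S) = (-40 + S)*(D + 2*sqrt(3)) (G(D, S) = (D + sqrt(2)*sqrt(6))*(S - 40) = (D + 2*sqrt(3))*(-40 + S) = (-40 + S)*(D + 2*sqrt(3)))
n + G(-2, 3) = -3929 + (-80*sqrt(3) - 40*(-2) - 2*3 + 2*3*sqrt(3)) = -3929 + (-80*sqrt(3) + 80 - 6 + 6*sqrt(3)) = -3929 + (74 - 74*sqrt(3)) = -3855 - 74*sqrt(3)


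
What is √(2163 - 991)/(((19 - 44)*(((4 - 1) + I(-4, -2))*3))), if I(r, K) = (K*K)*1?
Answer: -2*√293/525 ≈ -0.065209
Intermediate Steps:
I(r, K) = K² (I(r, K) = K²*1 = K²)
√(2163 - 991)/(((19 - 44)*(((4 - 1) + I(-4, -2))*3))) = √(2163 - 991)/(((19 - 44)*(((4 - 1) + (-2)²)*3))) = √1172/((-25*(3 + 4)*3)) = (2*√293)/((-175*3)) = (2*√293)/((-25*21)) = (2*√293)/(-525) = (2*√293)*(-1/525) = -2*√293/525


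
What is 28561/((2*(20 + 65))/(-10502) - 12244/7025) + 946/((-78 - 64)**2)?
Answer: -10622021943432013/654224700258 ≈ -16236.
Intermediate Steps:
28561/((2*(20 + 65))/(-10502) - 12244/7025) + 946/((-78 - 64)**2) = 28561/((2*85)*(-1/10502) - 12244*1/7025) + 946/((-142)**2) = 28561/(170*(-1/10502) - 12244/7025) + 946/20164 = 28561/(-85/5251 - 12244/7025) + 946*(1/20164) = 28561/(-64890369/36888275) + 473/10082 = 28561*(-36888275/64890369) + 473/10082 = -1053566022275/64890369 + 473/10082 = -10622021943432013/654224700258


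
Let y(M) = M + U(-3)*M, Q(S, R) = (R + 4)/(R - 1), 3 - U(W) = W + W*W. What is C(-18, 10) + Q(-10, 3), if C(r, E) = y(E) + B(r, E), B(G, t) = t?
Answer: -13/2 ≈ -6.5000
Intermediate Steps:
U(W) = 3 - W - W**2 (U(W) = 3 - (W + W*W) = 3 - (W + W**2) = 3 + (-W - W**2) = 3 - W - W**2)
Q(S, R) = (4 + R)/(-1 + R)
y(M) = -2*M (y(M) = M + (3 - 1*(-3) - 1*(-3)**2)*M = M + (3 + 3 - 1*9)*M = M + (3 + 3 - 9)*M = M - 3*M = -2*M)
C(r, E) = -E (C(r, E) = -2*E + E = -E)
C(-18, 10) + Q(-10, 3) = -1*10 + (4 + 3)/(-1 + 3) = -10 + 7/2 = -13/2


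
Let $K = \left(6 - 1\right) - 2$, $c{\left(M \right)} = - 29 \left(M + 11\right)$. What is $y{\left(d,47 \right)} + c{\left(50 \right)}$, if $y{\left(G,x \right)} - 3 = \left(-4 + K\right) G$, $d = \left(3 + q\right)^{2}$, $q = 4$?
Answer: $-1815$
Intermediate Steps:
$c{\left(M \right)} = -319 - 29 M$ ($c{\left(M \right)} = - 29 \left(11 + M\right) = -319 - 29 M$)
$d = 49$ ($d = \left(3 + 4\right)^{2} = 7^{2} = 49$)
$K = 3$ ($K = 5 - 2 = 3$)
$y{\left(G,x \right)} = 3 - G$ ($y{\left(G,x \right)} = 3 + \left(-4 + 3\right) G = 3 - G$)
$y{\left(d,47 \right)} + c{\left(50 \right)} = \left(3 - 49\right) - 1769 = -46 - 1769 = -1815$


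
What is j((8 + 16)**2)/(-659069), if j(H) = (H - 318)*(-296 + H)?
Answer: -72240/659069 ≈ -0.10961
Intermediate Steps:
j(H) = (-318 + H)*(-296 + H)
j((8 + 16)**2)/(-659069) = (94128 + ((8 + 16)**2)**2 - 614*(8 + 16)**2)/(-659069) = (94128 + (24**2)**2 - 614*24**2)*(-1/659069) = (94128 + 576**2 - 614*576)*(-1/659069) = (94128 + 331776 - 353664)*(-1/659069) = 72240*(-1/659069) = -72240/659069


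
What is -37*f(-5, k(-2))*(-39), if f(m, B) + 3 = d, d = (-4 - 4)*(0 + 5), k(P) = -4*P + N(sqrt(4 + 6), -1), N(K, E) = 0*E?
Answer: -62049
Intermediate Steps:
N(K, E) = 0
k(P) = -4*P (k(P) = -4*P + 0 = -4*P)
d = -40 (d = -8*5 = -40)
f(m, B) = -43 (f(m, B) = -3 - 40 = -43)
-37*f(-5, k(-2))*(-39) = -37*(-43)*(-39) = 1591*(-39) = -62049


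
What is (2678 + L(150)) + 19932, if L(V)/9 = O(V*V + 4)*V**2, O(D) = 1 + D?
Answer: 4557285110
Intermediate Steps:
L(V) = 9*V**2*(5 + V**2) (L(V) = 9*((1 + (V*V + 4))*V**2) = 9*((1 + (V**2 + 4))*V**2) = 9*((1 + (4 + V**2))*V**2) = 9*((5 + V**2)*V**2) = 9*(V**2*(5 + V**2)) = 9*V**2*(5 + V**2))
(2678 + L(150)) + 19932 = (2678 + 9*150**2*(5 + 150**2)) + 19932 = (2678 + 9*22500*(5 + 22500)) + 19932 = (2678 + 9*22500*22505) + 19932 = (2678 + 4557262500) + 19932 = 4557265178 + 19932 = 4557285110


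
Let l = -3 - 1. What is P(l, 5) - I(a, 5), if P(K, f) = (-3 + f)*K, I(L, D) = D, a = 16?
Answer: -13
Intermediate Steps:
l = -4
P(K, f) = K*(-3 + f)
P(l, 5) - I(a, 5) = -4*(-3 + 5) - 1*5 = -4*2 - 5 = -8 - 5 = -13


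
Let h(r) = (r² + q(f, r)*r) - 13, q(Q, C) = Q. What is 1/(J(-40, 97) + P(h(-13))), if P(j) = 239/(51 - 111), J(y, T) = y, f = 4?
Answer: -60/2639 ≈ -0.022736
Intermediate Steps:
h(r) = -13 + r² + 4*r (h(r) = (r² + 4*r) - 13 = -13 + r² + 4*r)
P(j) = -239/60 (P(j) = 239/(-60) = 239*(-1/60) = -239/60)
1/(J(-40, 97) + P(h(-13))) = 1/(-40 - 239/60) = 1/(-2639/60) = -60/2639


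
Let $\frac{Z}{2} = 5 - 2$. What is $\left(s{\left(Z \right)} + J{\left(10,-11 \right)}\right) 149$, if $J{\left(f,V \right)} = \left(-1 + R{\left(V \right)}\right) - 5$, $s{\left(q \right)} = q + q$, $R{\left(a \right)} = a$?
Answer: $-745$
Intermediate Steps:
$Z = 6$ ($Z = 2 \left(5 - 2\right) = 2 \cdot 3 = 6$)
$s{\left(q \right)} = 2 q$
$J{\left(f,V \right)} = -6 + V$ ($J{\left(f,V \right)} = \left(-1 + V\right) - 5 = -6 + V$)
$\left(s{\left(Z \right)} + J{\left(10,-11 \right)}\right) 149 = \left(2 \cdot 6 - 17\right) 149 = \left(12 - 17\right) 149 = \left(-5\right) 149 = -745$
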